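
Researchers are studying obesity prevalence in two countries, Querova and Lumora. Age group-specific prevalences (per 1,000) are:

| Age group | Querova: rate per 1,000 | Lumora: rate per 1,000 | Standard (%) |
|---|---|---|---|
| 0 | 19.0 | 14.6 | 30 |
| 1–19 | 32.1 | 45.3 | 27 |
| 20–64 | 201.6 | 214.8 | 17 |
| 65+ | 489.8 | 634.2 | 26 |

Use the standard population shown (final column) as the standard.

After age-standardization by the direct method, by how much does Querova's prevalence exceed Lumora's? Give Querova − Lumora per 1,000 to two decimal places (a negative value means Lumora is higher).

Standard weights: 0.30, 0.27, 0.17, 0.26.
Querova: 0.3000×19.0 + 0.2700×32.1 + 0.1700×201.6 + 0.2600×489.8 = 175.9870 per 1,000.
Lumora: 0.3000×14.6 + 0.2700×45.3 + 0.1700×214.8 + 0.2600×634.2 = 218.0190 per 1,000.
Difference = 175.9870 − 218.0190 = -42.0320.

-42.03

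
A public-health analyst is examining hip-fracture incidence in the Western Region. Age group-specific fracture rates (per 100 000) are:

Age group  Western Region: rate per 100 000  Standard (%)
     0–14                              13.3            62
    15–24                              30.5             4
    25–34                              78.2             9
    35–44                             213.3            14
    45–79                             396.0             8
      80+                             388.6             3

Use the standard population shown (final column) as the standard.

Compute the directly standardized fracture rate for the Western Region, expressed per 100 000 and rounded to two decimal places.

89.70

Standard weights: 0.62, 0.04, 0.09, 0.14, 0.08, 0.03.
Standardized rate: 0.6200×13.3 + 0.0400×30.5 + 0.0900×78.2 + 0.1400×213.3 + 0.0800×396.0 + 0.0300×388.6 = 89.7040 per 100 000.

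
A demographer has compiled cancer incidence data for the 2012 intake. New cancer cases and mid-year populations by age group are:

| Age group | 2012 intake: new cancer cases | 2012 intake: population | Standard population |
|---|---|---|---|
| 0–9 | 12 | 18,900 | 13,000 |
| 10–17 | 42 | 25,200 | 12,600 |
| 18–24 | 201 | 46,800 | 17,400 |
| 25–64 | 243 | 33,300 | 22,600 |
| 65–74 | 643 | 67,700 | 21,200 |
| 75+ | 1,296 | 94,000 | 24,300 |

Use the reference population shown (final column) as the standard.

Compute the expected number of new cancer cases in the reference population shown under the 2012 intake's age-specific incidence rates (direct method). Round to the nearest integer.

Age-specific rates per 100,000 for the 2012 intake: 63.49, 166.67, 429.49, 729.73, 949.78, 1378.72.
Expected new cancer cases = Σ (standard pop × age-specific rate ÷ 100,000)
= 13,000×63.49/100,000 + 12,600×166.67/100,000 + 17,400×429.49/100,000 + 22,600×729.73/100,000 + 21,200×949.78/100,000 + 24,300×1378.72/100,000
= 8.25 + 21.00 + 74.73 + 164.92 + 201.35 + 335.03 = 805.29.

805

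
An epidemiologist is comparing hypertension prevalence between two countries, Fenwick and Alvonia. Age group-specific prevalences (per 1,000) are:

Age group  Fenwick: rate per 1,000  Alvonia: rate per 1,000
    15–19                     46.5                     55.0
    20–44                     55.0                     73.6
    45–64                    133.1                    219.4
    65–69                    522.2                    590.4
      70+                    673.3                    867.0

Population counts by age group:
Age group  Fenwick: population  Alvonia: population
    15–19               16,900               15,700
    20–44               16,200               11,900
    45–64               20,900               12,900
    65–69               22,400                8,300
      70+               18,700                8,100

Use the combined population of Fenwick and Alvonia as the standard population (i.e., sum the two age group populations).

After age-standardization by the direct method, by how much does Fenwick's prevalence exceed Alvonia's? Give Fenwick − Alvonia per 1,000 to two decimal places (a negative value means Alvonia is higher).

-72.38

Combined standard total = 152,000; weights = 0.2145, 0.1849, 0.2224, 0.2020, 0.1763.
Fenwick: 0.2145×46.5 + 0.1849×55.0 + 0.2224×133.1 + 0.2020×522.2 + 0.1763×673.3 = 273.9221 per 1,000.
Alvonia: 0.2145×55.0 + 0.1849×73.6 + 0.2224×219.4 + 0.2020×590.4 + 0.1763×867.0 = 346.3011 per 1,000.
Difference = 273.9221 − 346.3011 = -72.3789.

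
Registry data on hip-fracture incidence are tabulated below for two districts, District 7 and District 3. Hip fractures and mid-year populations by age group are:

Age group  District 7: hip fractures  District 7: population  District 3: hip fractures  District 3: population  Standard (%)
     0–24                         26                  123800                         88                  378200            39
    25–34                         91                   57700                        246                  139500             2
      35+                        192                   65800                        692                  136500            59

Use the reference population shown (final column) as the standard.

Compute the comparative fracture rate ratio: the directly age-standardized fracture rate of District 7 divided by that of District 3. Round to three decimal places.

Age-specific rates per 100000 for District 7: 21.00, 157.71, 291.79.
For District 3: 23.27, 176.34, 506.96.
Standard weights: 0.39, 0.02, 0.59.
District 7: 0.3900×21.00 + 0.0200×157.71 + 0.5900×291.79 = 183.5029 per 100000.
District 3: 0.3900×23.27 + 0.0200×176.34 + 0.5900×506.96 = 311.7077 per 100000.
Ratio = 183.5029 ÷ 311.7077 = 0.58870.

0.589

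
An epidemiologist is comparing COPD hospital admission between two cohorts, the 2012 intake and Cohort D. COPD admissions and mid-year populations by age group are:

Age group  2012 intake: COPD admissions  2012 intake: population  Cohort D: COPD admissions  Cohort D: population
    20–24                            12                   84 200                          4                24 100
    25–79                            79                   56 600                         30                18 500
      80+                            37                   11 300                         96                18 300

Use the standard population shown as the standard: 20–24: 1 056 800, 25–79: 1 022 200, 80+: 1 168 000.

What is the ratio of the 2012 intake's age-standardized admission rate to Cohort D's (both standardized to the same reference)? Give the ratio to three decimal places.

Age-specific rates per 10 000 for the 2012 intake: 1.43, 13.96, 32.74.
For Cohort D: 1.66, 16.22, 52.46.
Standard total = 3 247 000; weights = 0.3255, 0.3148, 0.3597.
The 2012 intake: 0.3255×1.43 + 0.3148×13.96 + 0.3597×32.74 = 16.6362 per 10 000.
Cohort D: 0.3255×1.66 + 0.3148×16.22 + 0.3597×52.46 = 24.5157 per 10 000.
Ratio = 16.6362 ÷ 24.5157 = 0.67860.

0.679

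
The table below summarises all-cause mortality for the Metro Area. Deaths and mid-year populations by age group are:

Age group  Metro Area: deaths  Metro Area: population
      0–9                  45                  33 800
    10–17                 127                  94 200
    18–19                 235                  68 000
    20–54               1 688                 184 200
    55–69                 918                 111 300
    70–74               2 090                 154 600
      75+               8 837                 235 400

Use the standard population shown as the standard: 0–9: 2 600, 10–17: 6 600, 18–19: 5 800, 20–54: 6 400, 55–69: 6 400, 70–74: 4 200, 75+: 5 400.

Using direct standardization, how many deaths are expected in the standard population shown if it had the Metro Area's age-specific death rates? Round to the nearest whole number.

403

Age-specific rates per 1 000 for the Metro Area: 1.331, 1.348, 3.456, 9.164, 8.248, 13.519, 37.540.
Expected deaths = Σ (standard pop × age-specific rate ÷ 1 000)
= 2 600×1.331/1 000 + 6 600×1.348/1 000 + 5 800×3.456/1 000 + 6 400×9.164/1 000 + 6 400×8.248/1 000 + 4 200×13.519/1 000 + 5 400×37.540/1 000
= 3.46 + 8.90 + 20.04 + 58.65 + 52.79 + 56.78 + 202.72 = 403.34.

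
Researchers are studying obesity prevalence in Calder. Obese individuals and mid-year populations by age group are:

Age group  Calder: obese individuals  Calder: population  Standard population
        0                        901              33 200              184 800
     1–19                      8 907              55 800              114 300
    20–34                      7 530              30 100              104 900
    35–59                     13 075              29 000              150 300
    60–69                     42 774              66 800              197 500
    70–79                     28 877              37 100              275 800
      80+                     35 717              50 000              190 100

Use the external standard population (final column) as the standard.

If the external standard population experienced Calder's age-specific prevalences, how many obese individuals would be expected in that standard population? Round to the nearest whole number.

594199

Age-specific rates per 1 000 for Calder: 27.139, 159.624, 250.166, 450.862, 640.329, 778.356, 714.340.
Expected obese individuals = Σ (standard pop × age-specific rate ÷ 1 000)
= 184 800×27.139/1 000 + 114 300×159.624/1 000 + 104 900×250.166/1 000 + 150 300×450.862/1 000 + 197 500×640.329/1 000 + 275 800×778.356/1 000 + 190 100×714.340/1 000
= 5015.20 + 18244.98 + 26242.43 + 67764.57 + 126465.04 + 214670.53 + 135796.03 = 594198.79.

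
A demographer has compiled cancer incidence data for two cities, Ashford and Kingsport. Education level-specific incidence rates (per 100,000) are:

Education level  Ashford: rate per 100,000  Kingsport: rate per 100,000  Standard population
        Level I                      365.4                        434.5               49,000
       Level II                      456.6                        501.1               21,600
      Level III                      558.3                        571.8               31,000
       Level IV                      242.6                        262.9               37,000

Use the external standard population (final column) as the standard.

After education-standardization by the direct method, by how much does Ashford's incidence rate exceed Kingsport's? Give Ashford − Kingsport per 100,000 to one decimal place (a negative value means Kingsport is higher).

-39.8

Standard total = 138,600; weights = 0.3535, 0.1558, 0.2237, 0.2670.
Ashford: 0.3535×365.4 + 0.1558×456.6 + 0.2237×558.3 + 0.2670×242.6 = 389.9759 per 100,000.
Kingsport: 0.3535×434.5 + 0.1558×501.1 + 0.2237×571.8 + 0.2670×262.9 = 429.7789 per 100,000.
Difference = 389.9759 − 429.7789 = -39.8030.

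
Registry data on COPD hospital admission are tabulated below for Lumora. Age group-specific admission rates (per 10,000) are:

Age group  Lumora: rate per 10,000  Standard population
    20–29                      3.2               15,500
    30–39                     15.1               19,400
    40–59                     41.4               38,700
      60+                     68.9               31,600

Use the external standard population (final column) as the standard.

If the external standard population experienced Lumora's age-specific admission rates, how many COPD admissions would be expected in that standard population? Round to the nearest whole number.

412

Expected COPD admissions = Σ (standard pop × age-specific rate ÷ 10,000)
= 15,500×3.2/10,000 + 19,400×15.1/10,000 + 38,700×41.4/10,000 + 31,600×68.9/10,000
= 4.96 + 29.29 + 160.22 + 217.72 = 412.20.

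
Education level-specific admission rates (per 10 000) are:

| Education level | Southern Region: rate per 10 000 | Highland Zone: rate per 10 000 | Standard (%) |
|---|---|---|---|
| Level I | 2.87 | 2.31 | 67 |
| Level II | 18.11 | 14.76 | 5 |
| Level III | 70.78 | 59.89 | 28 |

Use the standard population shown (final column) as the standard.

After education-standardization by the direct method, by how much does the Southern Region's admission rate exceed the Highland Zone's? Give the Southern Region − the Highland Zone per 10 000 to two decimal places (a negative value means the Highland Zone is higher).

Standard weights: 0.67, 0.05, 0.28.
The Southern Region: 0.6700×2.87 + 0.0500×18.11 + 0.2800×70.78 = 22.6468 per 10 000.
The Highland Zone: 0.6700×2.31 + 0.0500×14.76 + 0.2800×59.89 = 19.0549 per 10 000.
Difference = 22.6468 − 19.0549 = 3.5919.

3.59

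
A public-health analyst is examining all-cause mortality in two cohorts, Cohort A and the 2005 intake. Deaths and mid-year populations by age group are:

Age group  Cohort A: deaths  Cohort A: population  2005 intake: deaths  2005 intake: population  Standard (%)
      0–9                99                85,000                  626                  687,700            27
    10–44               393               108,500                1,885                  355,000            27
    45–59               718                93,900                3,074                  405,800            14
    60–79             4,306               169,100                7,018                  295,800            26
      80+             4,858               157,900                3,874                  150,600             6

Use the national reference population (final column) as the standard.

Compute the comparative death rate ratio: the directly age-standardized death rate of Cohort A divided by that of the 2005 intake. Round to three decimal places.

1.036

Age-specific rates per 100,000 for Cohort A: 116.47, 362.21, 764.64, 2546.42, 3076.63.
For the 2005 intake: 91.03, 530.99, 757.52, 2372.55, 2572.38.
Standard weights: 0.27, 0.27, 0.14, 0.26, 0.06.
Cohort A: 0.2700×116.47 + 0.2700×362.21 + 0.1400×764.64 + 0.2600×2546.42 + 0.0600×3076.63 = 1082.9620 per 100,000.
The 2005 intake: 0.2700×91.03 + 0.2700×530.99 + 0.1400×757.52 + 0.2600×2372.55 + 0.0600×2572.38 = 1045.2014 per 100,000.
Ratio = 1082.9620 ÷ 1045.2014 = 1.03613.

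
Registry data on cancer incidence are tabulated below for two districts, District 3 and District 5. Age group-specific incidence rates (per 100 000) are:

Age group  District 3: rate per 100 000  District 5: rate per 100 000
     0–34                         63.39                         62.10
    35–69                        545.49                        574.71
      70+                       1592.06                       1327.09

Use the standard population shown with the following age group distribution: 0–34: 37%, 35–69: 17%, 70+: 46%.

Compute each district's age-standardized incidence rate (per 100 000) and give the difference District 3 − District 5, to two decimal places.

Standard weights: 0.37, 0.17, 0.46.
District 3: 0.3700×63.39 + 0.1700×545.49 + 0.4600×1592.06 = 848.5352 per 100 000.
District 5: 0.3700×62.10 + 0.1700×574.71 + 0.4600×1327.09 = 731.1391 per 100 000.
Difference = 848.5352 − 731.1391 = 117.3961.

117.40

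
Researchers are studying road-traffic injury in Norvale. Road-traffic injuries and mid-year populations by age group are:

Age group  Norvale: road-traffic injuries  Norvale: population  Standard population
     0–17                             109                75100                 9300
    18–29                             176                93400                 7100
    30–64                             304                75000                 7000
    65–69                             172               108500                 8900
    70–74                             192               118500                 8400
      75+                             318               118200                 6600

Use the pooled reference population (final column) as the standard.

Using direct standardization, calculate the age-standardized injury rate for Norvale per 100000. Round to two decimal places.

212.95

Age-specific rates per 100000 for Norvale: 145.14, 188.44, 405.33, 158.53, 162.03, 269.04.
Standard total = 47300; weights = 0.1966, 0.1501, 0.1480, 0.1882, 0.1776, 0.1395.
Standardized rate: 0.1966×145.14 + 0.1501×188.44 + 0.1480×405.33 + 0.1882×158.53 + 0.1776×162.03 + 0.1395×269.04 = 212.9505 per 100000.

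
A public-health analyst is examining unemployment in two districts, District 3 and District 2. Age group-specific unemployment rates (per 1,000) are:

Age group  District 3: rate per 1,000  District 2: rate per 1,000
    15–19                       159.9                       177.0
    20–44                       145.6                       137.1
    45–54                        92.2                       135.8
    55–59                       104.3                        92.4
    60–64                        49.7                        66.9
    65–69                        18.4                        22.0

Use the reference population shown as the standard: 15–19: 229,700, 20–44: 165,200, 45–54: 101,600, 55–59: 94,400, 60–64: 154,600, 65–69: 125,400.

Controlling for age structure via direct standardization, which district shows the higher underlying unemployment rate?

Standard total = 870,900; weights = 0.2638, 0.1897, 0.1167, 0.1084, 0.1775, 0.1440.
District 3: 0.2638×159.9 + 0.1897×145.6 + 0.1167×92.2 + 0.1084×104.3 + 0.1775×49.7 + 0.1440×18.4 = 103.3260 per 1,000.
District 2: 0.2638×177.0 + 0.1897×137.1 + 0.1167×135.8 + 0.1084×92.4 + 0.1775×66.9 + 0.1440×22.0 = 113.5919 per 1,000.

District 2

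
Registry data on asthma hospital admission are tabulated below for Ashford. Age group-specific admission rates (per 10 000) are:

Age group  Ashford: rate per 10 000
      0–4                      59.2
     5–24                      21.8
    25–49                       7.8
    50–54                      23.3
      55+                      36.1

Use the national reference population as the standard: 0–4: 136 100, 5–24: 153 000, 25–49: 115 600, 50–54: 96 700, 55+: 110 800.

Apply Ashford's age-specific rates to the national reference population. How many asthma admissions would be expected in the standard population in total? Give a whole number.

1855

Expected asthma admissions = Σ (standard pop × age-specific rate ÷ 10 000)
= 136 100×59.2/10 000 + 153 000×21.8/10 000 + 115 600×7.8/10 000 + 96 700×23.3/10 000 + 110 800×36.1/10 000
= 805.71 + 333.54 + 90.17 + 225.31 + 399.99 = 1854.72.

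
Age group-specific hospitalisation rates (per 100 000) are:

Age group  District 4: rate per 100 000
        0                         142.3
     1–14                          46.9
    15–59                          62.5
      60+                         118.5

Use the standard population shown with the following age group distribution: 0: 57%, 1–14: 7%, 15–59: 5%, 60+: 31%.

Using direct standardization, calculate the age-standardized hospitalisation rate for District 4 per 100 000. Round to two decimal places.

Standard weights: 0.57, 0.07, 0.05, 0.31.
Standardized rate: 0.5700×142.3 + 0.0700×46.9 + 0.0500×62.5 + 0.3100×118.5 = 124.2540 per 100 000.

124.25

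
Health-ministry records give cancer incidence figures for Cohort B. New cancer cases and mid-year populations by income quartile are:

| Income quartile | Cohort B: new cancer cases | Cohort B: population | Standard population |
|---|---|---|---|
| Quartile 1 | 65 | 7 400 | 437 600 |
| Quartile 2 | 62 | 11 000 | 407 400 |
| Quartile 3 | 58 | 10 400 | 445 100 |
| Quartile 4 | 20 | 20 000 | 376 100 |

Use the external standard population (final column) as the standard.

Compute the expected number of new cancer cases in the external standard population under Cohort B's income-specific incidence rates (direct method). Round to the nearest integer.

8998

Income-specific rates per 100 000 for Cohort B: 878.38, 563.64, 557.69, 100.00.
Expected new cancer cases = Σ (standard pop × income-specific rate ÷ 100 000)
= 437 600×878.38/100 000 + 407 400×563.64/100 000 + 445 100×557.69/100 000 + 376 100×100.00/100 000
= 3843.78 + 2296.25 + 2482.29 + 376.10 = 8998.43.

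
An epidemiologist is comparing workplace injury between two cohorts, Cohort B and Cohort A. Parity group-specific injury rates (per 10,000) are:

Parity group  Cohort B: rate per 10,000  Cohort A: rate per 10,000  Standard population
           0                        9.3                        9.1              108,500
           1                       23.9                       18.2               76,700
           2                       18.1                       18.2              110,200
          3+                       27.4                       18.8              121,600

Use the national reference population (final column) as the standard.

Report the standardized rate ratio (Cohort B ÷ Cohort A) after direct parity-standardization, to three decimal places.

Standard total = 417,000; weights = 0.2602, 0.1839, 0.2643, 0.2916.
Cohort B: 0.2602×9.3 + 0.1839×23.9 + 0.2643×18.1 + 0.2916×27.4 = 19.5891 per 10,000.
Cohort A: 0.2602×9.1 + 0.1839×18.2 + 0.2643×18.2 + 0.2916×18.8 = 16.0072 per 10,000.
Ratio = 19.5891 ÷ 16.0072 = 1.22376.

1.224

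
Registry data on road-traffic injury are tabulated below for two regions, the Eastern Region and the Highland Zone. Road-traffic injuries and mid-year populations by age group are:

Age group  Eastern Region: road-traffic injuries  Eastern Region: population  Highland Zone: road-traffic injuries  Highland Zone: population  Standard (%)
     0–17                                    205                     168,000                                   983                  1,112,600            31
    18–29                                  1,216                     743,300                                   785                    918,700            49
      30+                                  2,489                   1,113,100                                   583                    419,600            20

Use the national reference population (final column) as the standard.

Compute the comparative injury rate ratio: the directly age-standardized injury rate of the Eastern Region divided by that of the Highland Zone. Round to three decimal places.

1.677

Age-specific rates per 100,000 for the Eastern Region: 122.02, 163.59, 223.61.
For the Highland Zone: 88.35, 85.45, 138.94.
Standard weights: 0.31, 0.49, 0.20.
The Eastern Region: 0.3100×122.02 + 0.4900×163.59 + 0.2000×223.61 = 162.7108 per 100,000.
The Highland Zone: 0.3100×88.35 + 0.4900×85.45 + 0.2000×138.94 = 97.0463 per 100,000.
Ratio = 162.7108 ÷ 97.0463 = 1.67663.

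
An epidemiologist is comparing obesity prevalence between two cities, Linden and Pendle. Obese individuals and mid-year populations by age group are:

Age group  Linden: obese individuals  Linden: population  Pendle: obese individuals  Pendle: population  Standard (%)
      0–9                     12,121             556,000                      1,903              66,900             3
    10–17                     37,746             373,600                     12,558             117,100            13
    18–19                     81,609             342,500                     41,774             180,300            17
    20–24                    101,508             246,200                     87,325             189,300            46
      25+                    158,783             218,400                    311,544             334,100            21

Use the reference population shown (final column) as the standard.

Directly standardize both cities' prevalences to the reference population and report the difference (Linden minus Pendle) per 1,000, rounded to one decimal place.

Age-specific rates per 1,000 for Linden: 21.800, 101.033, 238.274, 412.299, 727.028.
For Pendle: 28.445, 107.242, 231.692, 461.305, 932.487.
Standard weights: 0.03, 0.13, 0.17, 0.46, 0.21.
Linden: 0.0300×21.800 + 0.1300×101.033 + 0.1700×238.274 + 0.4600×412.299 + 0.2100×727.028 = 396.6285 per 1,000.
Pendle: 0.0300×28.445 + 0.1300×107.242 + 0.1700×231.692 + 0.4600×461.305 + 0.2100×932.487 = 462.2049 per 1,000.
Difference = 396.6285 − 462.2049 = -65.5764.

-65.6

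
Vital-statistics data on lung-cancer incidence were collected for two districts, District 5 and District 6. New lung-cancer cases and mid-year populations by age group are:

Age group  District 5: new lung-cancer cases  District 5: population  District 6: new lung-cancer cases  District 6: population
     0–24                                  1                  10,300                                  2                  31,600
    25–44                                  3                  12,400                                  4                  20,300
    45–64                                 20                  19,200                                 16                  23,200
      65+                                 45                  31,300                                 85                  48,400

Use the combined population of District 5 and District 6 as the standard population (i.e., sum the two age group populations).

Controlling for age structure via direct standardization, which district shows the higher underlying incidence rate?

District 6

Age-specific rates per 100,000 for District 5: 9.71, 24.19, 104.17, 143.77.
For District 6: 6.33, 19.70, 68.97, 175.62.
Combined standard total = 196,700; weights = 0.2130, 0.1662, 0.2156, 0.4052.
District 5: 0.2130×9.71 + 0.1662×24.19 + 0.2156×104.17 + 0.4052×143.77 = 86.7974 per 100,000.
District 6: 0.2130×6.33 + 0.1662×19.70 + 0.2156×68.97 + 0.4052×175.62 = 90.6485 per 100,000.
The crude rates (94.26 vs 86.64) would put District 5 higher, but that reflects its age composition; once standardized to a common age structure, District 6 has the higher underlying rate.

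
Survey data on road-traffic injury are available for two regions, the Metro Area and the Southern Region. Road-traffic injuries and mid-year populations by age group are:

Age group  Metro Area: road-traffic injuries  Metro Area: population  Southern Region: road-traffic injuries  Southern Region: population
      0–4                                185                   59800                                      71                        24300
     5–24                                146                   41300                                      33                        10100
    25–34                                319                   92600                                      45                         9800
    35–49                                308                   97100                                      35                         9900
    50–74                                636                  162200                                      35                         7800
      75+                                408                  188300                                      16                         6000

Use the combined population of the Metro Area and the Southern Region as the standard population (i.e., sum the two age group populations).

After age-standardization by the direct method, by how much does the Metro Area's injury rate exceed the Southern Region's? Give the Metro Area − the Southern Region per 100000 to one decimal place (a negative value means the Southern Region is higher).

-45.3

Age-specific rates per 100000 for the Metro Area: 309.36, 353.51, 344.49, 317.20, 392.11, 216.68.
For the Southern Region: 292.18, 326.73, 459.18, 353.54, 448.72, 266.67.
Combined standard total = 709200; weights = 0.1186, 0.0725, 0.1444, 0.1509, 0.2397, 0.2740.
The Metro Area: 0.1186×309.36 + 0.0725×353.51 + 0.1444×344.49 + 0.1509×317.20 + 0.2397×392.11 + 0.2740×216.68 = 313.2583 per 100000.
The Southern Region: 0.1186×292.18 + 0.0725×326.73 + 0.1444×459.18 + 0.1509×353.54 + 0.2397×448.72 + 0.2740×266.67 = 358.5879 per 100000.
Difference = 313.2583 − 358.5879 = -45.3296.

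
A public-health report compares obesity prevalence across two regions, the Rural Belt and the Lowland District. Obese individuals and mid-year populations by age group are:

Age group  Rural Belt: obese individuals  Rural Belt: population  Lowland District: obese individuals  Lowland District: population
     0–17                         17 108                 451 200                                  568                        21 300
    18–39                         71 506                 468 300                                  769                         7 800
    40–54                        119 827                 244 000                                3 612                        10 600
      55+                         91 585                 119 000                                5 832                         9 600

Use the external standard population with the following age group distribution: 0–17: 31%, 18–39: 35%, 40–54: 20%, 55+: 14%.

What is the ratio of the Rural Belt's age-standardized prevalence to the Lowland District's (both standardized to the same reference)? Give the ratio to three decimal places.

Age-specific rates per 1 000 for the Rural Belt: 37.917, 152.693, 491.094, 769.622.
For the Lowland District: 26.667, 98.590, 340.755, 607.500.
Standard weights: 0.31, 0.35, 0.20, 0.14.
The Rural Belt: 0.3100×37.917 + 0.3500×152.693 + 0.2000×491.094 + 0.1400×769.622 = 271.1625 per 1 000.
The Lowland District: 0.3100×26.667 + 0.3500×98.590 + 0.2000×340.755 + 0.1400×607.500 = 195.9740 per 1 000.
Ratio = 271.1625 ÷ 195.9740 = 1.38367.

1.384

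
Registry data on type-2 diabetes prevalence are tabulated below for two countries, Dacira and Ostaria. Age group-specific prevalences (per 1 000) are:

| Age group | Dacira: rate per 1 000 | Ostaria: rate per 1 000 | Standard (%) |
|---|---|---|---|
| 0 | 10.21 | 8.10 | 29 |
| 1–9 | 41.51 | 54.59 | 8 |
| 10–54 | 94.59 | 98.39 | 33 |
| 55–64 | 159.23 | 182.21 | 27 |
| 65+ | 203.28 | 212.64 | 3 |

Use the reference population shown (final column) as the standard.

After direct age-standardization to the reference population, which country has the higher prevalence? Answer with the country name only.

Standard weights: 0.29, 0.08, 0.33, 0.27, 0.03.
Dacira: 0.2900×10.21 + 0.0800×41.51 + 0.3300×94.59 + 0.2700×159.23 + 0.0300×203.28 = 86.5869 per 1 000.
Ostaria: 0.2900×8.10 + 0.0800×54.59 + 0.3300×98.39 + 0.2700×182.21 + 0.0300×212.64 = 94.7608 per 1 000.

Ostaria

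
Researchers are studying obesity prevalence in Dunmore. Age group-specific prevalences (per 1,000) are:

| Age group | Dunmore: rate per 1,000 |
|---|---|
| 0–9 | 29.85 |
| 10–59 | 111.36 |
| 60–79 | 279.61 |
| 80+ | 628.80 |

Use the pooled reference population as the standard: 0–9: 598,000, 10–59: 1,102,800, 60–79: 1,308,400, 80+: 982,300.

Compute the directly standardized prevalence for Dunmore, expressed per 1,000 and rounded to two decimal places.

Standard total = 3,991,500; weights = 0.1498, 0.2763, 0.3278, 0.2461.
Standardized rate: 0.1498×29.85 + 0.2763×111.36 + 0.3278×279.61 + 0.2461×628.80 = 281.6410 per 1,000.

281.64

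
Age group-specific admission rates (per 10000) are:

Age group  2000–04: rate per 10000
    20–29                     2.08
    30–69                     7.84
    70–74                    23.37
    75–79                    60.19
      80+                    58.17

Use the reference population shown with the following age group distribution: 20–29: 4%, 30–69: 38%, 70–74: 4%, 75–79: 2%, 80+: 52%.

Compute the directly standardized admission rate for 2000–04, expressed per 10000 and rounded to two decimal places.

Standard weights: 0.04, 0.38, 0.04, 0.02, 0.52.
Standardized rate: 0.0400×2.08 + 0.3800×7.84 + 0.0400×23.37 + 0.0200×60.19 + 0.5200×58.17 = 35.4494 per 10000.

35.45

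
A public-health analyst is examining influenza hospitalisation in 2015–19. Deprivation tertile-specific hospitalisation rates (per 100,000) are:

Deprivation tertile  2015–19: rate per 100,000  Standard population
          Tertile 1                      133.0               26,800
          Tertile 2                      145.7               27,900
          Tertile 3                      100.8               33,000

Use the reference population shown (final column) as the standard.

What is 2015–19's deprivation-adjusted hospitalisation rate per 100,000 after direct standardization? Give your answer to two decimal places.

124.92

Standard total = 87,700; weights = 0.3056, 0.3181, 0.3763.
Standardized rate: 0.3056×133.0 + 0.3181×145.7 + 0.3763×100.8 = 124.9239 per 100,000.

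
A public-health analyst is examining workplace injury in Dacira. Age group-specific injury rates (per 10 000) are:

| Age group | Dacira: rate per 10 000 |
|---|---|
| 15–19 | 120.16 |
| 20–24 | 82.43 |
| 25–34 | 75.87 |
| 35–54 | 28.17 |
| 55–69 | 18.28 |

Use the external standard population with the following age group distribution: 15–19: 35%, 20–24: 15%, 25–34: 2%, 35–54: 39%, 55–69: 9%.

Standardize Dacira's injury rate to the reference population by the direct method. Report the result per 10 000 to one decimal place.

68.6

Standard weights: 0.35, 0.15, 0.02, 0.39, 0.09.
Standardized rate: 0.3500×120.16 + 0.1500×82.43 + 0.0200×75.87 + 0.3900×28.17 + 0.0900×18.28 = 68.5694 per 10 000.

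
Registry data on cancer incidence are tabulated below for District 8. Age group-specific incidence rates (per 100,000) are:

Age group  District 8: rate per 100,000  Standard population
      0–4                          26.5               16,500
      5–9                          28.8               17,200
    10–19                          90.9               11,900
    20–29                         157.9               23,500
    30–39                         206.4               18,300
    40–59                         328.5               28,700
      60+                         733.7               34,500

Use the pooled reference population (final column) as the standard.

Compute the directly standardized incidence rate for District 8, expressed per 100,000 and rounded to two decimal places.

293.78

Standard total = 150,600; weights = 0.1096, 0.1142, 0.0790, 0.1560, 0.1215, 0.1906, 0.2291.
Standardized rate: 0.1096×26.5 + 0.1142×28.8 + 0.0790×90.9 + 0.1560×157.9 + 0.1215×206.4 + 0.1906×328.5 + 0.2291×733.7 = 293.7762 per 100,000.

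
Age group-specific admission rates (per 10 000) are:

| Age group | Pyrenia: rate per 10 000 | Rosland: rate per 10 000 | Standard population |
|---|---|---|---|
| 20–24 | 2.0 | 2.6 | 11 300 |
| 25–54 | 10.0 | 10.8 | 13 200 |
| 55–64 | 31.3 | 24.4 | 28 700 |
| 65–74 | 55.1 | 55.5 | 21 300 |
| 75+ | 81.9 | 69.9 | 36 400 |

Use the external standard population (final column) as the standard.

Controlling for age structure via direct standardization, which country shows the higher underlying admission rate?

Pyrenia

Standard total = 110 900; weights = 0.1019, 0.1190, 0.2588, 0.1921, 0.3282.
Pyrenia: 0.1019×2.0 + 0.1190×10.0 + 0.2588×31.3 + 0.1921×55.1 + 0.3282×81.9 = 46.9585 per 10 000.
Rosland: 0.1019×2.6 + 0.1190×10.8 + 0.2588×24.4 + 0.1921×55.5 + 0.3282×69.9 = 41.4674 per 10 000.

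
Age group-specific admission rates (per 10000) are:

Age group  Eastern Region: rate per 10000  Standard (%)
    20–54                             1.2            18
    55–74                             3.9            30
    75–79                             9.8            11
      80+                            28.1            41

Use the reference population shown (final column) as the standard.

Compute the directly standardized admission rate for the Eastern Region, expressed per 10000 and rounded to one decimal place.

Standard weights: 0.18, 0.30, 0.11, 0.41.
Standardized rate: 0.1800×1.2 + 0.3000×3.9 + 0.1100×9.8 + 0.4100×28.1 = 13.9850 per 10000.

14.0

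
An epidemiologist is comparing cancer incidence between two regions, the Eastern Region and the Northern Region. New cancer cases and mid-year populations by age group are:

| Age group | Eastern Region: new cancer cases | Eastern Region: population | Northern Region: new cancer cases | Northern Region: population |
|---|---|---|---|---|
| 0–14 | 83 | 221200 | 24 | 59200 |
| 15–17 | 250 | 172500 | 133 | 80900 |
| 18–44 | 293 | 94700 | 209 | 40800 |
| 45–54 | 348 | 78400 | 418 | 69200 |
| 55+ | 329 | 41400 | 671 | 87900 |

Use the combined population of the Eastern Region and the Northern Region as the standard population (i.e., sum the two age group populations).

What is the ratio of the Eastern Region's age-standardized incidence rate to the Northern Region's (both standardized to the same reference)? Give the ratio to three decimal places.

Age-specific rates per 100000 for the Eastern Region: 37.52, 144.93, 309.40, 443.88, 794.69.
For the Northern Region: 40.54, 164.40, 512.25, 604.05, 763.37.
Combined standard total = 946200; weights = 0.2963, 0.2678, 0.1432, 0.1560, 0.1367.
The Eastern Region: 0.2963×37.52 + 0.2678×144.93 + 0.1432×309.40 + 0.1560×443.88 + 0.1367×794.69 = 272.0764 per 100000.
The Northern Region: 0.2963×40.54 + 0.2678×164.40 + 0.1432×512.25 + 0.1560×604.05 + 0.1367×763.37 = 327.9411 per 100000.
Ratio = 272.0764 ÷ 327.9411 = 0.82965.

0.830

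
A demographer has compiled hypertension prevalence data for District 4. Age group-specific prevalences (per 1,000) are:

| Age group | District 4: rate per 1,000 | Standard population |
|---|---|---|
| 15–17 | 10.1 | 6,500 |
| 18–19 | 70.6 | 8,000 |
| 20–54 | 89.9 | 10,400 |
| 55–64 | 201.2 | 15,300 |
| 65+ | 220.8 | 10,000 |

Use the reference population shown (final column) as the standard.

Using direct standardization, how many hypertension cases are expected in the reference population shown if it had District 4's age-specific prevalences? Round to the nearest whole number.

Expected hypertension cases = Σ (standard pop × age-specific rate ÷ 1,000)
= 6,500×10.1/1,000 + 8,000×70.6/1,000 + 10,400×89.9/1,000 + 15,300×201.2/1,000 + 10,000×220.8/1,000
= 65.65 + 564.80 + 934.96 + 3078.36 + 2208.00 = 6851.77.

6852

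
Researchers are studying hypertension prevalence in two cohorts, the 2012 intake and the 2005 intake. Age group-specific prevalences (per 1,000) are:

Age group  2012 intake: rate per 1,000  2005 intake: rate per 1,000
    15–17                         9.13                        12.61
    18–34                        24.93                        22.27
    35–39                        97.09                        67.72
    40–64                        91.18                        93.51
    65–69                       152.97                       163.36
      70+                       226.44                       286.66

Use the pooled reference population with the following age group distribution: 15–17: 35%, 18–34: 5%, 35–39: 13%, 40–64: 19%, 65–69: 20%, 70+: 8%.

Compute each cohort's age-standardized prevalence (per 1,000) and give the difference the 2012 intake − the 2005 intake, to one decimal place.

-4.6

Standard weights: 0.35, 0.05, 0.13, 0.19, 0.20, 0.08.
The 2012 intake: 0.3500×9.13 + 0.0500×24.93 + 0.1300×97.09 + 0.1900×91.18 + 0.2000×152.97 + 0.0800×226.44 = 83.0971 per 1,000.
The 2005 intake: 0.3500×12.61 + 0.0500×22.27 + 0.1300×67.72 + 0.1900×93.51 + 0.2000×163.36 + 0.0800×286.66 = 87.7023 per 1,000.
Difference = 83.0971 − 87.7023 = -4.6052.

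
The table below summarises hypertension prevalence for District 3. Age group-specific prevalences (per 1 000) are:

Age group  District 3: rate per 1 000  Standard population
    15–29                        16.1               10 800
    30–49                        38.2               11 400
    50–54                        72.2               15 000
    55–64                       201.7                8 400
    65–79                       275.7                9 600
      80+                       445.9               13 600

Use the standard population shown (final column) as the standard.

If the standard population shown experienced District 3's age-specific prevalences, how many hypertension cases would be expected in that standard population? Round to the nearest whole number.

Expected hypertension cases = Σ (standard pop × age-specific rate ÷ 1 000)
= 10 800×16.1/1 000 + 11 400×38.2/1 000 + 15 000×72.2/1 000 + 8 400×201.7/1 000 + 9 600×275.7/1 000 + 13 600×445.9/1 000
= 173.88 + 435.48 + 1083.00 + 1694.28 + 2646.72 + 6064.24 = 12097.60.

12098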